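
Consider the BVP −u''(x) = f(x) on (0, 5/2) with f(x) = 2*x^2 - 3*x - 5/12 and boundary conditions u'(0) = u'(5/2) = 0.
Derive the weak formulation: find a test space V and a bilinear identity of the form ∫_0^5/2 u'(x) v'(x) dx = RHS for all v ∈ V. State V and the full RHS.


V = H^1(0, 5/2) (no boundary constraint on v; u is determined up to an additive constant); weak form: ∫_0^5/2 u'v' dx = ∫_0^5/2 (2*x^2 - 3*x - 5/12) v dx for all v ∈ V.

Multiply both sides by a test function v and integrate from 0 to 5/2:
  ∫_0^5/2 −u''(x) v(x) dx = ∫_0^5/2 f(x) v(x) dx.
Integrate the LHS by parts once:
  ∫_0^5/2 −u'' v dx = −[u'(x) v(x)]_0^5/2 + ∫_0^5/2 u'(x) v'(x) dx.
Thus ∫_0^5/2 u'(x) v'(x) dx = ∫_0^5/2 f(x) v(x) dx + [u'(x) v(x)]_0^5/2.
Choose V so that boundary terms are either known or forced to vanish.
u has homogeneous Neumann: u'(0) = u'(5/2) = 0. So [u' v]_0^5/2 = 0·v(5/2) − 0·v(0) = 0 for any v; take V = H^1(0, 5/2).
Weak formulation: find u (satisfying any essential BC) such that ∫_0^5/2 u'(x) v'(x) dx = ∫_0^5/2 f v dx for all v ∈ V (homogeneous Neumann, so boundary terms vanish).
Substituting f(x) = 2*x^2 - 3*x - 5/12, the right-hand side is ∫_0^5/2 (2*x^2 - 3*x - 5/12) v dx.
Compatibility check (pure Neumann): taking v ≡ 1 ∈ V gives 0 = ∫_0^5/2 f dx + (0) − (0), i.e. ∫_0^5/2 f dx must equal u'(0) − u'(5/2) = 0. Indeed ∫_0^5/2 (2*x^2 - 3*x - 5/12) dx = 0, so the data are compatible. The solution is then unique only up to an additive constant (fix it e.g. by requiring ∫_0^5/2 u dx = 0).


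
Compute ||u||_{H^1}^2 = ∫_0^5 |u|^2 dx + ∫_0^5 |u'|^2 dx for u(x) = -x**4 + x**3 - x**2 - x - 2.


||u||_{H^1}^2 = 72002375/252

The H^1 norm (squared) on an interval (0, L) is
  ||u||_{H^1}^2 = ∫_0^L u(x)^2 dx + ∫_0^L u'(x)^2 dx.
Compute u'(x) = -4*x**3 + 3*x**2 - 2*x - 1.
Then u(x)^2 = x**8 - 2*x**7 + 3*x**6 + 3*x**4 - 2*x**3 + 5*x**2 + 4*x + 4 and u'(x)^2 = 16*x**6 - 24*x**5 + 25*x**4 - 4*x**3 - 2*x**2 + 4*x + 1.
Integrate each monomial from 0 to 5 using ∫_0^5 c·x^n dx = c·5^(n+1)/(n+1):
  ∫_0^5 u(x)^2 dx = ∫_0^5 (x^8 - 2*x^7 + 3*x^6 + 3*x^4 - 2*x^3 + 5*x^2 + 4*x + 4) dx. Term by term:
    ∫_0^5 x^8 dx = 1953125/9;  ∫_0^5 -2*x^7 dx = -390625/4;  ∫_0^5 3*x^6 dx = 234375/7;
    ∫_0^5 3*x^4 dx = 1875;  ∫_0^5 -2*x^3 dx = -625/2;  ∫_0^5 5*x^2 dx = 625/3;
    ∫_0^5 4*x dx = 50;  ∫_0^5 4 dx = 20.
  Sum: 1953125/9 − 390625/4 + 234375/7 + 1875 − 625/2 + 625/3 + 50 + 20 = 38979515/252.
  ∫_0^5 u'(x)^2 dx = ∫_0^5 (16*x^6 - 24*x^5 + 25*x^4 - 4*x^3 - 2*x^2 + 4*x + 1) dx. Term by term:
    ∫_0^5 16*x^6 dx = 1250000/7;  ∫_0^5 -24*x^5 dx = -62500;  ∫_0^5 25*x^4 dx = 15625;
    ∫_0^5 -4*x^3 dx = -625;  ∫_0^5 -2*x^2 dx = -250/3;  ∫_0^5 4*x dx = 50;
    ∫_0^5 1 dx = 5.
  Sum: 1250000/7 − 62500 + 15625 − 625 − 250/3 + 50 + 5 = 2751905/21.
Adding: ||u||_{H^1}^2 = 38979515/252 + 2751905/21 = 72002375/252.


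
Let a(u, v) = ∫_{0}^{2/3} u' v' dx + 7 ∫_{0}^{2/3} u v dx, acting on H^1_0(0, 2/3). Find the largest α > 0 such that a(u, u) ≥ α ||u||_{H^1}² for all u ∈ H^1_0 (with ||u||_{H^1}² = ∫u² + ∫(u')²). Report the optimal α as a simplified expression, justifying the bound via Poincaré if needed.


α = 1

Coercivity of a(·,·) on H^1_0(0, 2/3) means a(u, u) ≥ α ||u||_{H^1}² for every u ∈ H^1_0.
The interval has length L = 2/3, and Poincaré/coercivity depend only on L. Here a(u, u) = ∫(u')² + (7)·∫u².
Here c = 7 ≥ 1, so a(u,u) = ∫(u')² + c∫u² ≥ ∫(u')² + ∫u² = ||u||_{H^1}², i.e. α = 1 works. No larger α is possible: a(u,u) ≥ α||u||_{H^1}² means (1−α)∫(u')² ≥ (α−c)∫u², and for the modes u_n = sin(nπ(x−x₀)/L) (x₀ the left endpoint) one has ∫u_n²/∫(u_n')² = (L/(nπ))² → 0, so a(u_n,u_n)/||u_n||_{H^1}² → 1. Hence the optimal constant is α = 1.
Therefore α = 1.


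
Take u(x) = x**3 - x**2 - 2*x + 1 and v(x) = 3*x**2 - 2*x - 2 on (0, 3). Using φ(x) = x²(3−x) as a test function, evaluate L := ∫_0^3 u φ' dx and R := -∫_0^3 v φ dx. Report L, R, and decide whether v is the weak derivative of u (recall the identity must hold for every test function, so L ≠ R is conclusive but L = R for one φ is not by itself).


LHS = -351/10, RHS = -351/10. Yes, v = u' weakly.

u(x) = x**3 - x**2 - 2*x + 1, classical derivative u'(x) = 3*x**2 - 2*x - 2.
φ(x) = x²(3−x), so φ'(x) = 3*x*(2 - x).
Note φ(0) = φ(3) = 0, so the boundary term u·φ vanishes.
LHS = ∫_0^3 u(x) φ'(x) dx = ∫_0^3 (-3*x^5 + 9*x^4 - 15*x^2 + 6*x) dx. Term by term:
  ∫_0^3 -3*x^5 dx = -729/2;  ∫_0^3 9*x^4 dx = 2187/5;  ∫_0^3 -15*x^2 dx = -135;
  ∫_0^3 6*x dx = 27.
Sum: -729/2 + 2187/5 − 135 + 27 = -351/10.
So LHS = -351/10.
∫_0^3 v(x) φ(x) dx = ∫_0^3 (-3*x^5 + 11*x^4 - 4*x^3 - 6*x^2) dx. Term by term:
  ∫_0^3 -3*x^5 dx = -729/2;  ∫_0^3 11*x^4 dx = 2673/5;  ∫_0^3 -4*x^3 dx = -81;
  ∫_0^3 -6*x^2 dx = -54.
Sum: -729/2 + 2673/5 − 81 − 54 = 351/10.
So RHS = -∫_0^3 v(x) φ(x) dx = -351/10.
LHS = RHS, so the identity holds for this test φ.
Moreover u is smooth here and v(x) = u'(x) = 3*x**2 - 2*x - 2 pointwise, so the identity holds for every test function. Hence v is the weak derivative of u.


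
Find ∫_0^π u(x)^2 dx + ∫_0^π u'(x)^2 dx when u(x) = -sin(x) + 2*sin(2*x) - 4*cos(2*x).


||u||_{H^1(0,π)}^2 = -80/3 + 51*π

u'(x) = 8*sin(2*x) - cos(x) + 4*cos(2*x).
Expand u² and (u')² and integrate term by term on (0, π), using: for integers n ≥ 1, ∫_0^π sin²(nx) dx = ∫_0^π cos²(nx) dx = π/2; for n ≠ n', ∫_0^π sin(nx)sin(n'x) dx = ∫_0^π cos(nx)cos(n'x) dx = 0; and by product-to-sum, ∫_0^π sin(nx)cos(n'x) dx = ½∫_0^π [sin((n+n')x) + sin((n−n')x)] dx, which is 0 when n+n' is even and 2n/(n²−n'²) when n+n' is odd (it need not vanish on (0, π)).
  u² squared terms: (-1)²·∫sin(x)² dx = 1·π/2 = π/2;  (-4)²·∫cos(2x)² dx = 16·π/2 = 8*π;  (2)²·∫sin(2x)² dx = 4·π/2 = 2*π.
  u² cross terms: 2·(-1)·(-4)·∫sin(x)·cos(2x) dx = 8·(-2/3) = -16/3;  2·(-1)·(2)·∫sin(x)·sin(2x) dx = -4·(0) = 0;  2·(-4)·(2)·∫cos(2x)·sin(2x) dx = -16·(0) = 0.
  So ∫_0^π u² dx = π/2 + 8*π + 2*π − 16/3 + 0 + 0 = -16/3 + 21*π/2.
  (u')² squared terms: (-1)²·∫cos(x)² dx = 1·π/2 = π/2;  (4)²·∫cos(2x)² dx = 16·π/2 = 8*π;  (8)²·∫sin(2x)² dx = 64·π/2 = 32*π.
  (u')² cross terms: 2·(-1)·(4)·∫cos(x)·cos(2x) dx = -8·(0) = 0;  2·(-1)·(8)·∫cos(x)·sin(2x) dx = -16·(4/3) = -64/3;  2·(4)·(8)·∫cos(2x)·sin(2x) dx = 64·(0) = 0.
  So ∫_0^π (u')² dx = π/2 + 8*π + 32*π + 0 − 64/3 + 0 = -64/3 + 81*π/2.
||u||_{H^1}^2 = (-16/3 + 21*π/2) + (-64/3 + 81*π/2) = -80/3 + 51*π.


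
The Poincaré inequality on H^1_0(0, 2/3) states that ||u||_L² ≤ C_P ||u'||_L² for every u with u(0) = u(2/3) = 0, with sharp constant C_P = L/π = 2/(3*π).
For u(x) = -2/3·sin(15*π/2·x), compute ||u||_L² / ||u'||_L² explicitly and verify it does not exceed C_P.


||u||_L² / ||u'||_L² = 2/(15*π) < C_P = 2/(3*π).

u(x) = -2/3·sin(15*π/2·x), so u'(x) = -5*π*cos(15*π*x/2).
Writing u(x) = A·sin(kπx/L) with A = -2/3 and k = 5, use ∫_0^L sin²(kπx/L) dx = L/2 and ∫_0^L cos²(kπx/L) dx = L/2.
u² = 4/9·sin²(15*π/2·x) and (u')² = 25*π^2·cos²(15*π/2·x), and each of sin², cos² integrates to L/2 = 1/3 over (0, 2/3).
∫_0^2/3 u² dx = 4/27, so ||u||_L² = 2*sqrt(3)/9.
∫_0^2/3 (u')² dx = 25*π^2/3, so ||u'||_L² = 5*sqrt(3)*π/3.
Ratio ||u||_L² / ||u'||_L² = 2/(15*π).
Sharp Poincaré constant on H^1_0(0, 2/3) is C_P = L/π = 2/(3*π), achieved by sin(3*π/2·x).
This is the k = 5 harmonic; the ratio L/(kπ) is strictly less than C_P = L/π, consistent with the sharp inequality ||u||_L² ≤ C_P ||u'||_L².


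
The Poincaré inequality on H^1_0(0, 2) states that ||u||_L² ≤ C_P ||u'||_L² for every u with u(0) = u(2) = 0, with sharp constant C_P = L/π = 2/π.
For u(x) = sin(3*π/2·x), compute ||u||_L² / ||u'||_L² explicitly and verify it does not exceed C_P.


||u||_L² / ||u'||_L² = 2/(3*π) < C_P = 2/π.

u(x) = sin(3*π/2·x), so u'(x) = 3*π*cos(3*π*x/2)/2.
Writing u(x) = A·sin(kπx/L) with A = 1 and k = 3, use ∫_0^L sin²(kπx/L) dx = L/2 and ∫_0^L cos²(kπx/L) dx = L/2.
u² = 1·sin²(3*π/2·x) and (u')² = 9*π^2/4·cos²(3*π/2·x), and each of sin², cos² integrates to L/2 = 1 over (0, 2).
∫_0^2 u² dx = 1, so ||u||_L² = 1.
∫_0^2 (u')² dx = 9*π^2/4, so ||u'||_L² = 3*π/2.
Ratio ||u||_L² / ||u'||_L² = 2/(3*π).
Sharp Poincaré constant on H^1_0(0, 2) is C_P = L/π = 2/π, achieved by sin(π/2·x).
This is the k = 3 harmonic; the ratio L/(kπ) is strictly less than C_P = L/π, consistent with the sharp inequality ||u||_L² ≤ C_P ||u'||_L².


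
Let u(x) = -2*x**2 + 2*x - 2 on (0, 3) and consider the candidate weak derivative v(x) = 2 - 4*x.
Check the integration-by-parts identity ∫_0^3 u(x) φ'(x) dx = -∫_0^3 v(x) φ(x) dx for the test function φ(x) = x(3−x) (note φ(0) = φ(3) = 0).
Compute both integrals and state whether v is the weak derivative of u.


LHS = 18, RHS = 18. Yes, v = u' weakly.

u(x) = -2*x**2 + 2*x - 2, classical derivative u'(x) = 2 - 4*x.
φ(x) = x(3−x), so φ'(x) = 3 - 2*x.
Note φ(0) = φ(3) = 0, so the boundary term u·φ vanishes.
LHS = ∫_0^3 u(x) φ'(x) dx = ∫_0^3 (4*x^3 - 10*x^2 + 10*x - 6) dx. Term by term:
  ∫_0^3 4*x^3 dx = 81;  ∫_0^3 -10*x^2 dx = -90;  ∫_0^3 10*x dx = 45;
  ∫_0^3 -6 dx = -18.
Sum: 81 − 90 + 45 − 18 = 18.
So LHS = 18.
∫_0^3 v(x) φ(x) dx = ∫_0^3 (4*x^3 - 14*x^2 + 6*x) dx. Term by term:
  ∫_0^3 4*x^3 dx = 81;  ∫_0^3 -14*x^2 dx = -126;  ∫_0^3 6*x dx = 27.
Sum: 81 − 126 + 27 = -18.
So RHS = -∫_0^3 v(x) φ(x) dx = 18.
LHS = RHS, so the identity holds for this test φ.
Moreover u is smooth here and v(x) = u'(x) = 2 - 4*x pointwise, so the identity holds for every test function. Hence v is the weak derivative of u.


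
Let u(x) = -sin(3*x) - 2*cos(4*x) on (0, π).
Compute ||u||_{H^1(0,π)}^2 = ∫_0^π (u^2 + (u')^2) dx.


||u||_{H^1(0,π)}^2 = -408/7 + 39*π

u'(x) = 8*sin(4*x) - 3*cos(3*x).
Expand u² and (u')² and integrate term by term on (0, π), using: for integers n ≥ 1, ∫_0^π sin²(nx) dx = ∫_0^π cos²(nx) dx = π/2; for n ≠ n', ∫_0^π sin(nx)sin(n'x) dx = ∫_0^π cos(nx)cos(n'x) dx = 0; and by product-to-sum, ∫_0^π sin(nx)cos(n'x) dx = ½∫_0^π [sin((n+n')x) + sin((n−n')x)] dx, which is 0 when n+n' is even and 2n/(n²−n'²) when n+n' is odd (it need not vanish on (0, π)).
  u² squared terms: (-1)²·∫sin(3x)² dx = 1·π/2 = π/2;  (-2)²·∫cos(4x)² dx = 4·π/2 = 2*π.
  u² cross terms: 2·(-1)·(-2)·∫sin(3x)·cos(4x) dx = 4·(-6/7) = -24/7.
  So ∫_0^π u² dx = π/2 + 2*π − 24/7 = -24/7 + 5*π/2.
  (u')² squared terms: (-3)²·∫cos(3x)² dx = 9·π/2 = 9*π/2;  (8)²·∫sin(4x)² dx = 64·π/2 = 32*π.
  (u')² cross terms: 2·(-3)·(8)·∫cos(3x)·sin(4x) dx = -48·(8/7) = -384/7.
  So ∫_0^π (u')² dx = 9*π/2 + 32*π − 384/7 = -384/7 + 73*π/2.
||u||_{H^1}^2 = (-24/7 + 5*π/2) + (-384/7 + 73*π/2) = -408/7 + 39*π.


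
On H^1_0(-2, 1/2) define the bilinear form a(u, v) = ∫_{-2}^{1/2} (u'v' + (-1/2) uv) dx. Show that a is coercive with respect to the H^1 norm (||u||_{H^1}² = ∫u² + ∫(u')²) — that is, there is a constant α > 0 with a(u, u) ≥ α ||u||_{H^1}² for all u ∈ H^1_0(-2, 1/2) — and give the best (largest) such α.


α = (-25 + 8*π^2)/(2*(25 + 4*π^2))

Coercivity of a(·,·) on H^1_0(-2, 1/2) means a(u, u) ≥ α ||u||_{H^1}² for every u ∈ H^1_0.
The interval has length L = 5/2, and Poincaré/coercivity depend only on L. Here a(u, u) = ∫(u')² + (-1/2)·∫u².
Here c = -1/2 < 0 with |c| < (π/L)² = 4*π^2/25, so coercivity still holds. The condition a(u,u) ≥ α||u||_{H^1}² reads (1−α)∫(u')² ≥ (α−c)∫u². Any admissible α is ≤ 1 (rapidly oscillating u have ∫u²/∫(u')² → 0), and α = 1 would force 0 ≥ (1−c)∫u², impossible since c < 1; so 1−α > 0. By the sharp Poincaré inequality on H^1_0 of an interval of length L, ∫(u')² ≥ (π/L)²∫u² with equality for the first sine mode sin(π(x−x₀)/L) (x₀ the left endpoint), so the inequality holds for all u iff (1−α)(π/L)² ≥ α − c, i.e. α ≤ ((π/L)² + c)/((π/L)² + 1) = (1 + c(L/π)²)/(1 + (L/π)²). (Direct route, valid since c ≤ 0: Poincaré gives c∫u² ≥ c(L/π)²∫(u')², so a(u,u) ≥ (1 + c(L/π)²)∫(u')², while ||u||_{H^1}² ≤ (1 + (L/π)²)∫(u')²; dividing yields the same α.) With (π/L)² = 4*π^2/25 and c = -1/2, the largest admissible constant is α = ((π/L)² + c)/((π/L)² + 1).
Simplifying, α = (-25 + 8*π^2)/(2*(25 + 4*π^2)).


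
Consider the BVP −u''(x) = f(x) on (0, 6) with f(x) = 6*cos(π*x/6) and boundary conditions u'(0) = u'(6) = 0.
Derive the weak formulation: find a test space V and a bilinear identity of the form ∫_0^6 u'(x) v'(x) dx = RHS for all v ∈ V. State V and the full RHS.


V = H^1(0, 6) (no boundary constraint on v; u is determined up to an additive constant); weak form: ∫_0^6 u'v' dx = ∫_0^6 (6*cos(π*x/6)) v dx for all v ∈ V.

Multiply both sides by a test function v and integrate from 0 to 6:
  ∫_0^6 −u''(x) v(x) dx = ∫_0^6 f(x) v(x) dx.
Integrate the LHS by parts once:
  ∫_0^6 −u'' v dx = −[u'(x) v(x)]_0^6 + ∫_0^6 u'(x) v'(x) dx.
Thus ∫_0^6 u'(x) v'(x) dx = ∫_0^6 f(x) v(x) dx + [u'(x) v(x)]_0^6.
Choose V so that boundary terms are either known or forced to vanish.
u has homogeneous Neumann: u'(0) = u'(6) = 0. So [u' v]_0^6 = 0·v(6) − 0·v(0) = 0 for any v; take V = H^1(0, 6).
Weak formulation: find u (satisfying any essential BC) such that ∫_0^6 u'(x) v'(x) dx = ∫_0^6 f v dx for all v ∈ V (homogeneous Neumann, so boundary terms vanish).
Substituting f(x) = 6*cos(π*x/6), the right-hand side is ∫_0^6 (6*cos(π*x/6)) v dx.
Compatibility check (pure Neumann): taking v ≡ 1 ∈ V gives 0 = ∫_0^6 f dx + (0) − (0), i.e. ∫_0^6 f dx must equal u'(0) − u'(6) = 0. Indeed ∫_0^6 (6*cos(π*x/6)) dx = 0, so the data are compatible. The solution is then unique only up to an additive constant (fix it e.g. by requiring ∫_0^6 u dx = 0).


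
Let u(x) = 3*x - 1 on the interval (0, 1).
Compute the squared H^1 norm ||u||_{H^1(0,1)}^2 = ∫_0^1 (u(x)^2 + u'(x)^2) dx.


||u||_{H^1}^2 = 10

The H^1 norm (squared) on an interval (0, L) is
  ||u||_{H^1}^2 = ∫_0^L u(x)^2 dx + ∫_0^L u'(x)^2 dx.
Compute u'(x) = 3.
Then u(x)^2 = 9*x**2 - 6*x + 1 and u'(x)^2 = 9.
Integrate each monomial from 0 to 1 using ∫_0^1 c·x^n dx = c·1^(n+1)/(n+1):
  ∫_0^1 u(x)^2 dx = ∫_0^1 (9*x^2 - 6*x + 1) dx. Term by term:
    ∫_0^1 9*x^2 dx = 3;  ∫_0^1 -6*x dx = -3;  ∫_0^1 1 dx = 1.
  Sum: 3 − 3 + 1 = 1.
  ∫_0^1 u'(x)^2 dx = ∫_0^1 (9) dx. Term by term:
    ∫_0^1 9 dx = 9.
Adding: ||u||_{H^1}^2 = 1 + 9 = 10.


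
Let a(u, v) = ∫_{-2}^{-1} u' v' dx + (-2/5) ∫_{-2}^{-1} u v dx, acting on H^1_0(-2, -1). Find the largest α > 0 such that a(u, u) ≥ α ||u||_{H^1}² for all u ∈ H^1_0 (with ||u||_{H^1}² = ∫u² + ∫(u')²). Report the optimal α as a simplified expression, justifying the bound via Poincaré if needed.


α = (-2/5 + π^2)/(1 + π^2)

Coercivity of a(·,·) on H^1_0(-2, -1) means a(u, u) ≥ α ||u||_{H^1}² for every u ∈ H^1_0.
The interval has length L = 1, and Poincaré/coercivity depend only on L. Here a(u, u) = ∫(u')² + (-2/5)·∫u².
Here c = -2/5 < 0 with |c| < (π/L)² = π^2, so coercivity still holds. The condition a(u,u) ≥ α||u||_{H^1}² reads (1−α)∫(u')² ≥ (α−c)∫u². Any admissible α is ≤ 1 (rapidly oscillating u have ∫u²/∫(u')² → 0), and α = 1 would force 0 ≥ (1−c)∫u², impossible since c < 1; so 1−α > 0. By the sharp Poincaré inequality on H^1_0 of an interval of length L, ∫(u')² ≥ (π/L)²∫u² with equality for the first sine mode sin(π(x−x₀)/L) (x₀ the left endpoint), so the inequality holds for all u iff (1−α)(π/L)² ≥ α − c, i.e. α ≤ ((π/L)² + c)/((π/L)² + 1) = (1 + c(L/π)²)/(1 + (L/π)²). (Direct route, valid since c ≤ 0: Poincaré gives c∫u² ≥ c(L/π)²∫(u')², so a(u,u) ≥ (1 + c(L/π)²)∫(u')², while ||u||_{H^1}² ≤ (1 + (L/π)²)∫(u')²; dividing yields the same α.) With (π/L)² = π^2 and c = -2/5, the largest admissible constant is α = ((π/L)² + c)/((π/L)² + 1).
Simplifying, α = (-2/5 + π^2)/(1 + π^2).


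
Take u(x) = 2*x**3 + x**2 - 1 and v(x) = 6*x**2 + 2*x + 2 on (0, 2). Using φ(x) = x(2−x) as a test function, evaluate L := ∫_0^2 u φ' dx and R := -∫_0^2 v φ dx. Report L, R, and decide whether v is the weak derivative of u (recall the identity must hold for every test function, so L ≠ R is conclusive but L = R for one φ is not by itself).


LHS = -184/15, RHS = -224/15. No, v is not the weak derivative of u.

u(x) = 2*x**3 + x**2 - 1, classical derivative u'(x) = 6*x**2 + 2*x.
φ(x) = x(2−x), so φ'(x) = 2 - 2*x.
Note φ(0) = φ(2) = 0, so the boundary term u·φ vanishes.
LHS = ∫_0^2 u(x) φ'(x) dx = ∫_0^2 (-4*x^4 + 2*x^3 + 2*x^2 + 2*x - 2) dx. Term by term:
  ∫_0^2 -4*x^4 dx = -128/5;  ∫_0^2 2*x^3 dx = 8;  ∫_0^2 2*x^2 dx = 16/3;
  ∫_0^2 2*x dx = 4;  ∫_0^2 -2 dx = -4.
Sum: -128/5 + 8 + 16/3 + 4 − 4 = -184/15.
So LHS = -184/15.
∫_0^2 v(x) φ(x) dx = ∫_0^2 (-6*x^4 + 10*x^3 + 2*x^2 + 4*x) dx. Term by term:
  ∫_0^2 -6*x^4 dx = -192/5;  ∫_0^2 10*x^3 dx = 40;  ∫_0^2 2*x^2 dx = 16/3;
  ∫_0^2 4*x dx = 8.
Sum: -192/5 + 40 + 16/3 + 8 = 224/15.
So RHS = -∫_0^2 v(x) φ(x) dx = -224/15.
LHS − RHS = 8/3 ≠ 0, so the identity fails.
(For a valid weak derivative the identity must hold for EVERY test function, in particular this one. The failure shows v is NOT the weak derivative of u.)
Correct weak derivative would be u'(x) = 6*x**2 + 2*x.


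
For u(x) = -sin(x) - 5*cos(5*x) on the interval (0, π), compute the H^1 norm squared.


||u||_{H^1(0,π)}^2 = 326*π

u'(x) = 25*sin(5*x) - cos(x).
Expand u² and (u')² and integrate term by term on (0, π), using: for integers n ≥ 1, ∫_0^π sin²(nx) dx = ∫_0^π cos²(nx) dx = π/2; for n ≠ n', ∫_0^π sin(nx)sin(n'x) dx = ∫_0^π cos(nx)cos(n'x) dx = 0; and by product-to-sum, ∫_0^π sin(nx)cos(n'x) dx = ½∫_0^π [sin((n+n')x) + sin((n−n')x)] dx, which is 0 when n+n' is even and 2n/(n²−n'²) when n+n' is odd (it need not vanish on (0, π)).
  u² squared terms: (-1)²·∫sin(x)² dx = 1·π/2 = π/2;  (-5)²·∫cos(5x)² dx = 25·π/2 = 25*π/2.
  u² cross terms: 2·(-1)·(-5)·∫sin(x)·cos(5x) dx = 10·(0) = 0.
  So ∫_0^π u² dx = π/2 + 25*π/2 + 0 = 13*π.
  (u')² squared terms: (-1)²·∫cos(x)² dx = 1·π/2 = π/2;  (25)²·∫sin(5x)² dx = 625·π/2 = 625*π/2.
  (u')² cross terms: 2·(-1)·(25)·∫cos(x)·sin(5x) dx = -50·(0) = 0.
  So ∫_0^π (u')² dx = π/2 + 625*π/2 + 0 = 313*π.
||u||_{H^1}^2 = (13*π) + (313*π) = 326*π.


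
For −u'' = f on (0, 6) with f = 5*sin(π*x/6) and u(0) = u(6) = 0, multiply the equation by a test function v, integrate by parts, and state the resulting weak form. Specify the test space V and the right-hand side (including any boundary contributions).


V = H^1_0(0, 6) (so v(0) = v(6) = 0); weak form: ∫_0^6 u'v' dx = ∫_0^6 (5*sin(π*x/6)) v dx for all v ∈ V.

Multiply both sides by a test function v and integrate from 0 to 6:
  ∫_0^6 −u''(x) v(x) dx = ∫_0^6 f(x) v(x) dx.
Integrate the LHS by parts once:
  ∫_0^6 −u'' v dx = −[u'(x) v(x)]_0^6 + ∫_0^6 u'(x) v'(x) dx.
Thus ∫_0^6 u'(x) v'(x) dx = ∫_0^6 f(x) v(x) dx + [u'(x) v(x)]_0^6.
Choose V so that boundary terms are either known or forced to vanish.
u is Dirichlet: u(0) = u(6) = 0. Let V = H^1_0(0, 6); then v(0) = v(6) = 0, and [u' v]_0^6 = 0.
Weak formulation: find u (satisfying any essential BC) such that ∫_0^6 u'(x) v'(x) dx = ∫_0^6 f v dx for all v ∈ V.
Substituting f(x) = 5*sin(π*x/6), the right-hand side is ∫_0^6 (5*sin(π*x/6)) v dx.


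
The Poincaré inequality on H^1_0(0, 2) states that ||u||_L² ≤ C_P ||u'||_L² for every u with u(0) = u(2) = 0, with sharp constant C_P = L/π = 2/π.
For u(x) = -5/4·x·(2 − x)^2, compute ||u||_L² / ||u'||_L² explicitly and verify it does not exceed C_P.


||u||_L² / ||u'||_L² = sqrt(14)/7 < C_P = 2/π.

u(x) = -5/4·x·(2 − x)^2, so u'(x) = -15*x^2/4 + 10*x - 5.
u(x) = -5/4·x·(2 − x)^2 vanishes at x = 0 and x = 2, so u ∈ H^1_0(0, 2). Differentiate via the product rule and integrate the resulting polynomials term by term.
  ∫_0^2 u² dx = ∫_0^2 (25*x^6/16 - 25*x^5/2 + 75*x^4/2 - 50*x^3 + 25*x^2) dx. Term by term:
    ∫_0^2 25*x^6/16 dx = 200/7;  ∫_0^2 -25*x^5/2 dx = -400/3;  ∫_0^2 75*x^4/2 dx = 240;
    ∫_0^2 -50*x^3 dx = -200;  ∫_0^2 25*x^2 dx = 200/3.
  Sum: 200/7 − 400/3 + 240 − 200 + 200/3 = 40/21.
  ∫_0^2 (u')² dx = ∫_0^2 (225*x^4/16 - 75*x^3 + 275*x^2/2 - 100*x + 25) dx. Term by term:
    ∫_0^2 225*x^4/16 dx = 90;  ∫_0^2 -75*x^3 dx = -300;  ∫_0^2 275*x^2/2 dx = 1100/3;
    ∫_0^2 -100*x dx = -200;  ∫_0^2 25 dx = 50.
  Sum: 90 − 300 + 1100/3 − 200 + 50 = 20/3.
∫_0^2 u² dx = 40/21, so ||u||_L² = 2*sqrt(210)/21.
∫_0^2 (u')² dx = 20/3, so ||u'||_L² = 2*sqrt(15)/3.
Ratio ||u||_L² / ||u'||_L² = sqrt(14)/7.
Sharp Poincaré constant on H^1_0(0, 2) is C_P = L/π = 2/π, achieved by sin(π/2·x).
A polynomial bump cannot attain the sharp Poincaré constant (only the first sine eigenfunction does), so the ratio is strictly less than C_P, consistent with ||u||_L² ≤ C_P ||u'||_L².


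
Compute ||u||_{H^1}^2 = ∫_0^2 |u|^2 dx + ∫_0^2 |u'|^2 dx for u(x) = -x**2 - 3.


||u||_{H^1}^2 = 766/15

The H^1 norm (squared) on an interval (0, L) is
  ||u||_{H^1}^2 = ∫_0^L u(x)^2 dx + ∫_0^L u'(x)^2 dx.
Compute u'(x) = -2*x.
Then u(x)^2 = x**4 + 6*x**2 + 9 and u'(x)^2 = 4*x**2.
Integrate each monomial from 0 to 2 using ∫_0^2 c·x^n dx = c·2^(n+1)/(n+1):
  ∫_0^2 u(x)^2 dx = ∫_0^2 (x^4 + 6*x^2 + 9) dx. Term by term:
    ∫_0^2 x^4 dx = 32/5;  ∫_0^2 6*x^2 dx = 16;  ∫_0^2 9 dx = 18.
  Sum: 32/5 + 16 + 18 = 202/5.
  ∫_0^2 u'(x)^2 dx = ∫_0^2 (4*x^2) dx. Term by term:
    ∫_0^2 4*x^2 dx = 32/3.
Adding: ||u||_{H^1}^2 = 202/5 + 32/3 = 766/15.


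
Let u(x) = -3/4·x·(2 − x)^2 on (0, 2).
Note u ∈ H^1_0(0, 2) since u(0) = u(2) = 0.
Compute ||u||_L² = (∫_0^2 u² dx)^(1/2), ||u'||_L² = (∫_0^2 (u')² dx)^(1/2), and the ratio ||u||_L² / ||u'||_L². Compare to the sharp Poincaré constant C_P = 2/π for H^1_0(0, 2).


||u||_L² / ||u'||_L² = sqrt(14)/7 < C_P = 2/π.

u(x) = -3/4·x·(2 − x)^2, so u'(x) = -9*x^2/4 + 6*x - 3.
u(x) = -3/4·x·(2 − x)^2 vanishes at x = 0 and x = 2, so u ∈ H^1_0(0, 2). Differentiate via the product rule and integrate the resulting polynomials term by term.
  ∫_0^2 u² dx = ∫_0^2 (9*x^6/16 - 9*x^5/2 + 27*x^4/2 - 18*x^3 + 9*x^2) dx. Term by term:
    ∫_0^2 9*x^6/16 dx = 72/7;  ∫_0^2 -9*x^5/2 dx = -48;  ∫_0^2 27*x^4/2 dx = 432/5;
    ∫_0^2 -18*x^3 dx = -72;  ∫_0^2 9*x^2 dx = 24.
  Sum: 72/7 − 48 + 432/5 − 72 + 24 = 24/35.
  ∫_0^2 (u')² dx = ∫_0^2 (81*x^4/16 - 27*x^3 + 99*x^2/2 - 36*x + 9) dx. Term by term:
    ∫_0^2 81*x^4/16 dx = 162/5;  ∫_0^2 -27*x^3 dx = -108;  ∫_0^2 99*x^2/2 dx = 132;
    ∫_0^2 -36*x dx = -72;  ∫_0^2 9 dx = 18.
  Sum: 162/5 − 108 + 132 − 72 + 18 = 12/5.
∫_0^2 u² dx = 24/35, so ||u||_L² = 2*sqrt(210)/35.
∫_0^2 (u')² dx = 12/5, so ||u'||_L² = 2*sqrt(15)/5.
Ratio ||u||_L² / ||u'||_L² = sqrt(14)/7.
Sharp Poincaré constant on H^1_0(0, 2) is C_P = L/π = 2/π, achieved by sin(π/2·x).
A polynomial bump cannot attain the sharp Poincaré constant (only the first sine eigenfunction does), so the ratio is strictly less than C_P, consistent with ||u||_L² ≤ C_P ||u'||_L².


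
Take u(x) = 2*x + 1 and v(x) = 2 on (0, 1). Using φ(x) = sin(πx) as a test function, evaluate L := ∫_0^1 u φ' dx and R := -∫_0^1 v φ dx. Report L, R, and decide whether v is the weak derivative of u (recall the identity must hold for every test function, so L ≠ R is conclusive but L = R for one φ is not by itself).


LHS = -4/π, RHS = -4/π. Yes, v = u' weakly.

u(x) = 2*x + 1, classical derivative u'(x) = 2.
φ(x) = sin(πx), so φ'(x) = π*cos(π*x).
Note φ(0) = φ(1) = 0, so the boundary term u·φ vanishes.
LHS = ∫_0^1 u(x) φ'(x) dx = ∫_0^1 (2*π*x*cos(π*x) + π*cos(π*x)) dx. Term by term:
  ∫_0^1 π*cos(π*x) dx = 0;  ∫_0^1 2*π*x*cos(π*x) dx = -4/π.
Sum: 0 − 4/π = -4/π.
So LHS = -4/π.
∫_0^1 v(x) φ(x) dx = ∫_0^1 (2*sin(π*x)) dx. Term by term:
  ∫_0^1 2*sin(π*x) dx = 4/π.
So RHS = -∫_0^1 v(x) φ(x) dx = -4/π.
LHS = RHS, so the identity holds for this test φ.
Moreover u is smooth here and v(x) = u'(x) = 2 pointwise, so the identity holds for every test function. Hence v is the weak derivative of u.


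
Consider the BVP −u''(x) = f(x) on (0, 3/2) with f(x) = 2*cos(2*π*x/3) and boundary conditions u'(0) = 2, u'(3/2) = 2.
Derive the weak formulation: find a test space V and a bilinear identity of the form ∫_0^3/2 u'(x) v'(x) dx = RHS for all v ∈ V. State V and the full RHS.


V = H^1(0, 3/2) (v unrestricted at boundary; u is determined up to an additive constant); weak form: ∫_0^3/2 u'v' dx = ∫_0^3/2 (2*cos(2*π*x/3)) v dx + 2·v(3/2) − 2·v(0) for all v ∈ V.

Multiply both sides by a test function v and integrate from 0 to 3/2:
  ∫_0^3/2 −u''(x) v(x) dx = ∫_0^3/2 f(x) v(x) dx.
Integrate the LHS by parts once:
  ∫_0^3/2 −u'' v dx = −[u'(x) v(x)]_0^3/2 + ∫_0^3/2 u'(x) v'(x) dx.
Thus ∫_0^3/2 u'(x) v'(x) dx = ∫_0^3/2 f(x) v(x) dx + [u'(x) v(x)]_0^3/2.
Choose V so that boundary terms are either known or forced to vanish.
u has inhomogeneous Neumann u'(0) = 2, u'(3/2) = 2. [u' v]_0^3/2 = (2)·v(3/2) − (2)·v(0) = 2·v(3/2) − 2·v(0). Take V = H^1(0, 3/2); boundary term becomes part of RHS.
Weak formulation: find u (satisfying any essential BC) such that ∫_0^3/2 u'(x) v'(x) dx = ∫_0^3/2 f v dx + 2·v(3/2) − 2·v(0) for all v ∈ V (Neumann data are natural BCs: they enter the RHS as boundary terms).
Substituting f(x) = 2*cos(2*π*x/3), the right-hand side is ∫_0^3/2 (2*cos(2*π*x/3)) v dx + 2·v(3/2) − 2·v(0).
Compatibility check (pure Neumann): taking v ≡ 1 ∈ V gives 0 = ∫_0^3/2 f dx + (2) − (2), i.e. ∫_0^3/2 f dx must equal u'(0) − u'(3/2) = 0. Indeed ∫_0^3/2 (2*cos(2*π*x/3)) dx = 0, so the data are compatible. The solution is then unique only up to an additive constant (fix it e.g. by requiring ∫_0^3/2 u dx = 0).


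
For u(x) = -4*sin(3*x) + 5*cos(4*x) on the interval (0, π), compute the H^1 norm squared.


||u||_{H^1(0,π)}^2 = 4080/7 + 585*π/2

u'(x) = -20*sin(4*x) - 12*cos(3*x).
Expand u² and (u')² and integrate term by term on (0, π), using: for integers n ≥ 1, ∫_0^π sin²(nx) dx = ∫_0^π cos²(nx) dx = π/2; for n ≠ n', ∫_0^π sin(nx)sin(n'x) dx = ∫_0^π cos(nx)cos(n'x) dx = 0; and by product-to-sum, ∫_0^π sin(nx)cos(n'x) dx = ½∫_0^π [sin((n+n')x) + sin((n−n')x)] dx, which is 0 when n+n' is even and 2n/(n²−n'²) when n+n' is odd (it need not vanish on (0, π)).
  u² squared terms: (-4)²·∫sin(3x)² dx = 16·π/2 = 8*π;  (5)²·∫cos(4x)² dx = 25·π/2 = 25*π/2.
  u² cross terms: 2·(-4)·(5)·∫sin(3x)·cos(4x) dx = -40·(-6/7) = 240/7.
  So ∫_0^π u² dx = 8*π + 25*π/2 + 240/7 = 240/7 + 41*π/2.
  (u')² squared terms: (-20)²·∫sin(4x)² dx = 400·π/2 = 200*π;  (-12)²·∫cos(3x)² dx = 144·π/2 = 72*π.
  (u')² cross terms: 2·(-20)·(-12)·∫sin(4x)·cos(3x) dx = 480·(8/7) = 3840/7.
  So ∫_0^π (u')² dx = 200*π + 72*π + 3840/7 = 3840/7 + 272*π.
||u||_{H^1}^2 = (240/7 + 41*π/2) + (3840/7 + 272*π) = 4080/7 + 585*π/2.


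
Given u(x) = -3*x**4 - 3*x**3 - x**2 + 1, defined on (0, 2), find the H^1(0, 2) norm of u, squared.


||u||_{H^1}^2 = 764858/105

The H^1 norm (squared) on an interval (0, L) is
  ||u||_{H^1}^2 = ∫_0^L u(x)^2 dx + ∫_0^L u'(x)^2 dx.
Compute u'(x) = -12*x**3 - 9*x**2 - 2*x.
Then u(x)^2 = 9*x**8 + 18*x**7 + 15*x**6 + 6*x**5 - 5*x**4 - 6*x**3 - 2*x**2 + 1 and u'(x)^2 = 144*x**6 + 216*x**5 + 129*x**4 + 36*x**3 + 4*x**2.
Integrate each monomial from 0 to 2 using ∫_0^2 c·x^n dx = c·2^(n+1)/(n+1):
  ∫_0^2 u(x)^2 dx = ∫_0^2 (9*x^8 + 18*x^7 + 15*x^6 + 6*x^5 - 5*x^4 - 6*x^3 - 2*x^2 + 1) dx. Term by term:
    ∫_0^2 9*x^8 dx = 512;  ∫_0^2 18*x^7 dx = 576;  ∫_0^2 15*x^6 dx = 1920/7;
    ∫_0^2 6*x^5 dx = 64;  ∫_0^2 -5*x^4 dx = -32;  ∫_0^2 -6*x^3 dx = -24;
    ∫_0^2 -2*x^2 dx = -16/3;  ∫_0^2 1 dx = 2.
  Sum: 512 + 576 + 1920/7 + 64 − 32 − 24 − 16/3 + 2 = 28706/21.
  ∫_0^2 u'(x)^2 dx = ∫_0^2 (144*x^6 + 216*x^5 + 129*x^4 + 36*x^3 + 4*x^2) dx. Term by term:
    ∫_0^2 144*x^6 dx = 18432/7;  ∫_0^2 216*x^5 dx = 2304;  ∫_0^2 129*x^4 dx = 4128/5;
    ∫_0^2 36*x^3 dx = 144;  ∫_0^2 4*x^2 dx = 32/3.
  Sum: 18432/7 + 2304 + 4128/5 + 144 + 32/3 = 621328/105.
Adding: ||u||_{H^1}^2 = 28706/21 + 621328/105 = 764858/105.


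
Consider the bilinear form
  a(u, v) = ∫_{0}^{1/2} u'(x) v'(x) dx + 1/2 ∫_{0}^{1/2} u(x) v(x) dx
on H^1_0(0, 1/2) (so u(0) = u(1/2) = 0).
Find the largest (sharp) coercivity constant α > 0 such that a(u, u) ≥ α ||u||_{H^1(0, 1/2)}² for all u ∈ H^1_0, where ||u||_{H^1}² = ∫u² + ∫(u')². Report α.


α = (1 + 8*π^2)/(2*(1 + 4*π^2))

Coercivity of a(·,·) on H^1_0(0, 1/2) means a(u, u) ≥ α ||u||_{H^1}² for every u ∈ H^1_0.
The interval has length L = 1/2, and Poincaré/coercivity depend only on L. Here a(u, u) = ∫(u')² + (1/2)·∫u².
Here 0 < c = 1/2 < 1. The condition a(u,u) ≥ α||u||_{H^1}² reads (1−α)∫(u')² ≥ (α−c)∫u². Any admissible α is ≤ 1 (rapidly oscillating u have ∫u²/∫(u')² → 0), and α = 1 would force 0 ≥ (1−c)∫u², impossible since c < 1; so 1−α > 0. By the sharp Poincaré inequality on H^1_0 of an interval of length L, ∫(u')² ≥ (π/L)²∫u² with equality for the first sine mode sin(π(x−x₀)/L) (x₀ the left endpoint), so the inequality holds for all u iff (1−α)(π/L)² ≥ α − c, i.e. α ≤ ((π/L)² + c)/((π/L)² + 1) = (1 + c(L/π)²)/(1 + (L/π)²). With (π/L)² = 4*π^2 and c = 1/2, the largest admissible constant is α = ((π/L)² + c)/((π/L)² + 1).
Simplifying, α = (1 + 8*π^2)/(2*(1 + 4*π^2)).


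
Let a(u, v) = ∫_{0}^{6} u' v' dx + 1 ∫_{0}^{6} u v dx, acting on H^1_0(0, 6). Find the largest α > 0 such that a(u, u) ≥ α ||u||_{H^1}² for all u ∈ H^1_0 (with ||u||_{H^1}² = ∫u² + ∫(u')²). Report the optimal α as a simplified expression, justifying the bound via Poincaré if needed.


α = 1

Coercivity of a(·,·) on H^1_0(0, 6) means a(u, u) ≥ α ||u||_{H^1}² for every u ∈ H^1_0.
The interval has length L = 6, and Poincaré/coercivity depend only on L. Here a(u, u) = ∫(u')² + (1)·∫u².
Here c = 1 ≥ 1, so a(u,u) = ∫(u')² + c∫u² ≥ ∫(u')² + ∫u² = ||u||_{H^1}², i.e. α = 1 works. No larger α is possible: a(u,u) ≥ α||u||_{H^1}² means (1−α)∫(u')² ≥ (α−c)∫u², and for the modes u_n = sin(nπ(x−x₀)/L) (x₀ the left endpoint) one has ∫u_n²/∫(u_n')² = (L/(nπ))² → 0, so a(u_n,u_n)/||u_n||_{H^1}² → 1. Hence the optimal constant is α = 1.
Therefore α = 1.


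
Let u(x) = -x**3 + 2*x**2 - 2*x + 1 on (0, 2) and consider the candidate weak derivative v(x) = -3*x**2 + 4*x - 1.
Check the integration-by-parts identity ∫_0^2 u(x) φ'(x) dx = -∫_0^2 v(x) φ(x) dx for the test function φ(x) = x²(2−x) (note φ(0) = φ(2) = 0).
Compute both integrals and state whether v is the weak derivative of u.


LHS = 8/3, RHS = 4/3. No, v is not the weak derivative of u.

u(x) = -x**3 + 2*x**2 - 2*x + 1, classical derivative u'(x) = -3*x**2 + 4*x - 2.
φ(x) = x²(2−x), so φ'(x) = x*(4 - 3*x).
Note φ(0) = φ(2) = 0, so the boundary term u·φ vanishes.
LHS = ∫_0^2 u(x) φ'(x) dx = ∫_0^2 (3*x^5 - 10*x^4 + 14*x^3 - 11*x^2 + 4*x) dx. Term by term:
  ∫_0^2 3*x^5 dx = 32;  ∫_0^2 -10*x^4 dx = -64;  ∫_0^2 14*x^3 dx = 56;
  ∫_0^2 -11*x^2 dx = -88/3;  ∫_0^2 4*x dx = 8.
Sum: 32 − 64 + 56 − 88/3 + 8 = 8/3.
So LHS = 8/3.
∫_0^2 v(x) φ(x) dx = ∫_0^2 (3*x^5 - 10*x^4 + 9*x^3 - 2*x^2) dx. Term by term:
  ∫_0^2 3*x^5 dx = 32;  ∫_0^2 -10*x^4 dx = -64;  ∫_0^2 9*x^3 dx = 36;
  ∫_0^2 -2*x^2 dx = -16/3.
Sum: 32 − 64 + 36 − 16/3 = -4/3.
So RHS = -∫_0^2 v(x) φ(x) dx = 4/3.
LHS − RHS = 4/3 ≠ 0, so the identity fails.
(For a valid weak derivative the identity must hold for EVERY test function, in particular this one. The failure shows v is NOT the weak derivative of u.)
Correct weak derivative would be u'(x) = -3*x**2 + 4*x - 2.


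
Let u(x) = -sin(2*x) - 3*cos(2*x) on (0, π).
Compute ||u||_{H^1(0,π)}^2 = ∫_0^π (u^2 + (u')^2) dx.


||u||_{H^1(0,π)}^2 = 25*π

u'(x) = 6*sin(2*x) - 2*cos(2*x).
Expand u² and (u')² and integrate term by term on (0, π), using: for integers n ≥ 1, ∫_0^π sin²(nx) dx = ∫_0^π cos²(nx) dx = π/2; for n ≠ n', ∫_0^π sin(nx)sin(n'x) dx = ∫_0^π cos(nx)cos(n'x) dx = 0; and by product-to-sum, ∫_0^π sin(nx)cos(n'x) dx = ½∫_0^π [sin((n+n')x) + sin((n−n')x)] dx, which is 0 when n+n' is even and 2n/(n²−n'²) when n+n' is odd (it need not vanish on (0, π)).
  u² squared terms: (-1)²·∫sin(2x)² dx = 1·π/2 = π/2;  (-3)²·∫cos(2x)² dx = 9·π/2 = 9*π/2.
  u² cross terms: 2·(-1)·(-3)·∫sin(2x)·cos(2x) dx = 6·(0) = 0.
  So ∫_0^π u² dx = π/2 + 9*π/2 + 0 = 5*π.
  (u')² squared terms: (-2)²·∫cos(2x)² dx = 4·π/2 = 2*π;  (6)²·∫sin(2x)² dx = 36·π/2 = 18*π.
  (u')² cross terms: 2·(-2)·(6)·∫cos(2x)·sin(2x) dx = -24·(0) = 0.
  So ∫_0^π (u')² dx = 2*π + 18*π + 0 = 20*π.
||u||_{H^1}^2 = (5*π) + (20*π) = 25*π.


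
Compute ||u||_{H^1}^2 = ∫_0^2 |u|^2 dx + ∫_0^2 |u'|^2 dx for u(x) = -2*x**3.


||u||_{H^1}^2 = 10624/35

The H^1 norm (squared) on an interval (0, L) is
  ||u||_{H^1}^2 = ∫_0^L u(x)^2 dx + ∫_0^L u'(x)^2 dx.
Compute u'(x) = -6*x**2.
Then u(x)^2 = 4*x**6 and u'(x)^2 = 36*x**4.
Integrate each monomial from 0 to 2 using ∫_0^2 c·x^n dx = c·2^(n+1)/(n+1):
  ∫_0^2 u(x)^2 dx = ∫_0^2 (4*x^6) dx. Term by term:
    ∫_0^2 4*x^6 dx = 512/7.
  ∫_0^2 u'(x)^2 dx = ∫_0^2 (36*x^4) dx. Term by term:
    ∫_0^2 36*x^4 dx = 1152/5.
Adding: ||u||_{H^1}^2 = 512/7 + 1152/5 = 10624/35.


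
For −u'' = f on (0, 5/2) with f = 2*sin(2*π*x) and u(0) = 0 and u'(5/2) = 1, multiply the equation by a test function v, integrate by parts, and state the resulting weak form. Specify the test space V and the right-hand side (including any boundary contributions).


V = {v ∈ H^1(0, 5/2) : v(0) = 0} (test functions vanish at x = 0 where u is specified); weak form: ∫_0^5/2 u'v' dx = ∫_0^5/2 (2*sin(2*π*x)) v dx + v(5/2) for all v ∈ V.

Multiply both sides by a test function v and integrate from 0 to 5/2:
  ∫_0^5/2 −u''(x) v(x) dx = ∫_0^5/2 f(x) v(x) dx.
Integrate the LHS by parts once:
  ∫_0^5/2 −u'' v dx = −[u'(x) v(x)]_0^5/2 + ∫_0^5/2 u'(x) v'(x) dx.
Thus ∫_0^5/2 u'(x) v'(x) dx = ∫_0^5/2 f(x) v(x) dx + [u'(x) v(x)]_0^5/2.
Choose V so that boundary terms are either known or forced to vanish.
Mixed BC: u(0) = 0 (Dirichlet) and u'(5/2) = 1 (Neumann). Define V = {v ∈ H^1(0, 5/2) : v(0) = 0}. Then [u' v]_0^5/2 = u'(5/2)·v(5/2) − u'(0)·0 = v(5/2).
Weak formulation: find u (satisfying any essential BC) such that ∫_0^5/2 u'(x) v'(x) dx = ∫_0^5/2 f v dx + v(5/2) for all v ∈ V (Dirichlet at 0 absorbed into V; Neumann datum at x = 5/2 contributes the boundary term).
Substituting f(x) = 2*sin(2*π*x), the right-hand side is ∫_0^5/2 (2*sin(2*π*x)) v dx + v(5/2).


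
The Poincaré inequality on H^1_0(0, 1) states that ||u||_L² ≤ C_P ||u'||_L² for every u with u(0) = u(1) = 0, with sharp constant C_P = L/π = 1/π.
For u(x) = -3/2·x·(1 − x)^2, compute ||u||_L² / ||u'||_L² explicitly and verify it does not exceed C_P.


||u||_L² / ||u'||_L² = sqrt(14)/14 < C_P = 1/π.

u(x) = -3/2·x·(1 − x)^2, so u'(x) = -9*x^2/2 + 6*x - 3/2.
u(x) = -3/2·x·(1 − x)^2 vanishes at x = 0 and x = 1, so u ∈ H^1_0(0, 1). Differentiate via the product rule and integrate the resulting polynomials term by term.
  ∫_0^1 u² dx = ∫_0^1 (9*x^6/4 - 9*x^5 + 27*x^4/2 - 9*x^3 + 9*x^2/4) dx. Term by term:
    ∫_0^1 9*x^6/4 dx = 9/28;  ∫_0^1 -9*x^5 dx = -3/2;  ∫_0^1 27*x^4/2 dx = 27/10;
    ∫_0^1 -9*x^3 dx = -9/4;  ∫_0^1 9*x^2/4 dx = 3/4.
  Sum: 9/28 − 3/2 + 27/10 − 9/4 + 3/4 = 3/140.
  ∫_0^1 (u')² dx = ∫_0^1 (81*x^4/4 - 54*x^3 + 99*x^2/2 - 18*x + 9/4) dx. Term by term:
    ∫_0^1 81*x^4/4 dx = 81/20;  ∫_0^1 -54*x^3 dx = -27/2;  ∫_0^1 99*x^2/2 dx = 33/2;
    ∫_0^1 -18*x dx = -9;  ∫_0^1 9/4 dx = 9/4.
  Sum: 81/20 − 27/2 + 33/2 − 9 + 9/4 = 3/10.
∫_0^1 u² dx = 3/140, so ||u||_L² = sqrt(105)/70.
∫_0^1 (u')² dx = 3/10, so ||u'||_L² = sqrt(30)/10.
Ratio ||u||_L² / ||u'||_L² = sqrt(14)/14.
Sharp Poincaré constant on H^1_0(0, 1) is C_P = L/π = 1/π, achieved by sin(π·x).
A polynomial bump cannot attain the sharp Poincaré constant (only the first sine eigenfunction does), so the ratio is strictly less than C_P, consistent with ||u||_L² ≤ C_P ||u'||_L².


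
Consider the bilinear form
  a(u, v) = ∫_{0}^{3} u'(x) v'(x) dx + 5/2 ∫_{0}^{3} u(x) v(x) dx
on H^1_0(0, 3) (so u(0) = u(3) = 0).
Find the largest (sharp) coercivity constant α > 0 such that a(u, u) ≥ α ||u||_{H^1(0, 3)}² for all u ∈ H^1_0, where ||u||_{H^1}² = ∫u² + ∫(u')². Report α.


α = 1

Coercivity of a(·,·) on H^1_0(0, 3) means a(u, u) ≥ α ||u||_{H^1}² for every u ∈ H^1_0.
The interval has length L = 3, and Poincaré/coercivity depend only on L. Here a(u, u) = ∫(u')² + (5/2)·∫u².
Here c = 5/2 ≥ 1, so a(u,u) = ∫(u')² + c∫u² ≥ ∫(u')² + ∫u² = ||u||_{H^1}², i.e. α = 1 works. No larger α is possible: a(u,u) ≥ α||u||_{H^1}² means (1−α)∫(u')² ≥ (α−c)∫u², and for the modes u_n = sin(nπ(x−x₀)/L) (x₀ the left endpoint) one has ∫u_n²/∫(u_n')² = (L/(nπ))² → 0, so a(u_n,u_n)/||u_n||_{H^1}² → 1. Hence the optimal constant is α = 1.
Therefore α = 1.


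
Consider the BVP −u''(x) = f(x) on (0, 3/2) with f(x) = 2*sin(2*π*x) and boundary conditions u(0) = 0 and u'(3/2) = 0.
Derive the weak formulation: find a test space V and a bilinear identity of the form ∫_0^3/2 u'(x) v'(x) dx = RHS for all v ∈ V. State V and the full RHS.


V = {v ∈ H^1(0, 3/2) : v(0) = 0} (test functions vanish at x = 0 where u is specified); weak form: ∫_0^3/2 u'v' dx = ∫_0^3/2 (2*sin(2*π*x)) v dx for all v ∈ V.

Multiply both sides by a test function v and integrate from 0 to 3/2:
  ∫_0^3/2 −u''(x) v(x) dx = ∫_0^3/2 f(x) v(x) dx.
Integrate the LHS by parts once:
  ∫_0^3/2 −u'' v dx = −[u'(x) v(x)]_0^3/2 + ∫_0^3/2 u'(x) v'(x) dx.
Thus ∫_0^3/2 u'(x) v'(x) dx = ∫_0^3/2 f(x) v(x) dx + [u'(x) v(x)]_0^3/2.
Choose V so that boundary terms are either known or forced to vanish.
Mixed BC: u(0) = 0 (Dirichlet) and u'(3/2) = 0 (Neumann). Define V = {v ∈ H^1(0, 3/2) : v(0) = 0}. Then [u' v]_0^3/2 = u'(3/2)·v(3/2) − u'(0)·0 = 0.
Weak formulation: find u (satisfying any essential BC) such that ∫_0^3/2 u'(x) v'(x) dx = ∫_0^3/2 f v dx for all v ∈ V (Dirichlet at 0 absorbed into V; the Neumann datum at x = 3/2 is zero, so no boundary term remains).
Substituting f(x) = 2*sin(2*π*x), the right-hand side is ∫_0^3/2 (2*sin(2*π*x)) v dx.


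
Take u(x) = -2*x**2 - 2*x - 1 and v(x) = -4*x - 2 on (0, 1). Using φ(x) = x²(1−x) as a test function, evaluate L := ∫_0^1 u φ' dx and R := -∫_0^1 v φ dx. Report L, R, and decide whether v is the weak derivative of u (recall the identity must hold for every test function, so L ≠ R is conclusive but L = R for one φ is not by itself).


LHS = 11/30, RHS = 11/30. Yes, v = u' weakly.

u(x) = -2*x**2 - 2*x - 1, classical derivative u'(x) = -4*x - 2.
φ(x) = x²(1−x), so φ'(x) = x*(2 - 3*x).
Note φ(0) = φ(1) = 0, so the boundary term u·φ vanishes.
LHS = ∫_0^1 u(x) φ'(x) dx = ∫_0^1 (6*x^4 + 2*x^3 - x^2 - 2*x) dx. Term by term:
  ∫_0^1 6*x^4 dx = 6/5;  ∫_0^1 2*x^3 dx = 1/2;  ∫_0^1 -x^2 dx = -1/3;
  ∫_0^1 -2*x dx = -1.
Sum: 6/5 + 1/2 − 1/3 − 1 = 11/30.
So LHS = 11/30.
∫_0^1 v(x) φ(x) dx = ∫_0^1 (4*x^4 - 2*x^3 - 2*x^2) dx. Term by term:
  ∫_0^1 4*x^4 dx = 4/5;  ∫_0^1 -2*x^3 dx = -1/2;  ∫_0^1 -2*x^2 dx = -2/3.
Sum: 4/5 − 1/2 − 2/3 = -11/30.
So RHS = -∫_0^1 v(x) φ(x) dx = 11/30.
LHS = RHS, so the identity holds for this test φ.
Moreover u is smooth here and v(x) = u'(x) = -4*x - 2 pointwise, so the identity holds for every test function. Hence v is the weak derivative of u.
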